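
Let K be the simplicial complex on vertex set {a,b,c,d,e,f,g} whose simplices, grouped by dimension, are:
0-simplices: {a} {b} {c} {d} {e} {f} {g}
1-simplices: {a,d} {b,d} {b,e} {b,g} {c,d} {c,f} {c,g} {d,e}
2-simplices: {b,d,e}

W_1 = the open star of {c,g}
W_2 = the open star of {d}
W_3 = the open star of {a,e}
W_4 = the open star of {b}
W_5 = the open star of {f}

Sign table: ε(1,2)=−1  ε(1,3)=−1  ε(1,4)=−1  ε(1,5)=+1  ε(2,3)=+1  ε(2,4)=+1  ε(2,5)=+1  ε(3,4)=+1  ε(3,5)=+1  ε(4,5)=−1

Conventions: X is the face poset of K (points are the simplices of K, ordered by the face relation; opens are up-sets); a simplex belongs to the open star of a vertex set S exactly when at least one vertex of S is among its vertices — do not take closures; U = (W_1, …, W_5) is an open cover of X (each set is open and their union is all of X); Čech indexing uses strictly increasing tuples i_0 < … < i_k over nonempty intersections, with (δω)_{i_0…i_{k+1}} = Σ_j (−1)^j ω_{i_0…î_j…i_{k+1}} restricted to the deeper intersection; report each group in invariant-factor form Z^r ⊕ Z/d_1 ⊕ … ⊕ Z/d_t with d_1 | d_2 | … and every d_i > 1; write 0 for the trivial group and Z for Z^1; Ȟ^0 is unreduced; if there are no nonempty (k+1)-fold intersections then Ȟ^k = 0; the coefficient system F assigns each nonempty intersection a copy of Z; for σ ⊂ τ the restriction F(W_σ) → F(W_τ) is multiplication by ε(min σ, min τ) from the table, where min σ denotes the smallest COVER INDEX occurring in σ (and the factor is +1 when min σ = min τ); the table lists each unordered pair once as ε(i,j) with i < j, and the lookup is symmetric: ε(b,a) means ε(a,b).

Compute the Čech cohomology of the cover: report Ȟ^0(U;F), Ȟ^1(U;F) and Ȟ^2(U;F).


nonempty overlaps:
  W1={{c},{g},{b,g},{c,d},{c,f},{c,g}} W2={{d},{a,d},{b,d},{c,d},{d,e},{b,d,e}} W3={{a},{e},{a,d},{b,e},{d,e},{b,d,e}} W4={{b},{b,d},{b,e},{b,g},{b,d,e}} W5={{f},{c,f}}
  W12={{c,d}} W14={{b,g}} W15={{c,f}} W23={{a,d},{d,e},{b,d,e}} W24={{b,d},{b,d,e}} W34={{b,e},{b,d,e}}
  W234={{b,d,e}}
C dims 5,6,1; δ0: rk 4, SNF 1^4; δ1: rk 1, SNF 1^1
degree 0: 5−4−0 = 1 → Ȟ^0 ≅ Z
degree 1: 6−1−4 = 1 → Ȟ^1 ≅ Z
degree 2: 1−0−1 = 0 → Ȟ^2 ≅ 0

Ȟ^0 = Z, Ȟ^1 = Z, Ȟ^2 = 0


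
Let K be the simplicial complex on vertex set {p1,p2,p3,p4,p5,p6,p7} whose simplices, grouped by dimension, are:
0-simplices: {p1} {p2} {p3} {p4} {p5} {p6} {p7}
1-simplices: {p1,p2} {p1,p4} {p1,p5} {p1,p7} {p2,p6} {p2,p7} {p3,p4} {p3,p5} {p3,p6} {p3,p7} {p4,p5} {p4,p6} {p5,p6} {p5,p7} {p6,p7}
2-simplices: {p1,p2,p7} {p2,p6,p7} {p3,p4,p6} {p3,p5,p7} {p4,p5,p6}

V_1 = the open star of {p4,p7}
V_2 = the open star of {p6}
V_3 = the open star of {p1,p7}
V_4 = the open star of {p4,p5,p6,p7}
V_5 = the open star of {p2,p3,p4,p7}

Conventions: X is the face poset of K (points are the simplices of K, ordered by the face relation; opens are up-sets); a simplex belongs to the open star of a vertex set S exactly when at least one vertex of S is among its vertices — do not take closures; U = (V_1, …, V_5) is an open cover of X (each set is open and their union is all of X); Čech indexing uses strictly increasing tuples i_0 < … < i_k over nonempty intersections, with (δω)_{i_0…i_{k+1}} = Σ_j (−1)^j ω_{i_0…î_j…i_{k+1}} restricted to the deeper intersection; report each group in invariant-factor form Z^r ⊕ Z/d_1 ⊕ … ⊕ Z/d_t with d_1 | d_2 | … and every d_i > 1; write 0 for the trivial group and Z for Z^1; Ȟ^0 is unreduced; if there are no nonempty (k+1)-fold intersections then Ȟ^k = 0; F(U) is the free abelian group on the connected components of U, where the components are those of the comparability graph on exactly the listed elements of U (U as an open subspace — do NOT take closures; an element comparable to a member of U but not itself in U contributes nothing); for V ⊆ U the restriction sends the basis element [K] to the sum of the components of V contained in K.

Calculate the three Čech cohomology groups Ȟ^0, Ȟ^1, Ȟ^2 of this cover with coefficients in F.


nerve of the cover:
  V1={{p4},{p7},{p1,p4},{p1,p7},{p2,p7},{p3,p4},{p3,p7},{p4,p5},{p4,p6},{p5,p7},{p6,p7},{p1,p2,p7},{p2,p6,p7},{p3,p4,p6},{p3,p5,p7},{p4,p5,p6}} V2={{p6},{p2,p6},{p3,p6},{p4,p6},{p5,p6},{p6,p7},{p2,p6,p7},{p3,p4,p6},{p4,p5,p6}} V3={{p1},{p7},{p1,p2},{p1,p4},{p1,p5},{p1,p7},{p2,p7},{p3,p7},{p5,p7},{p6,p7},{p1,p2,p7},{p2,p6,p7},{p3,p5,p7}} V4={{p4},{p5},{p6},{p7},{p1,p4},{p1,p5},{p1,p7},{p2,p6},{p2,p7},{p3,p4},{p3,p5},{p3,p6},{p3,p7},{p4,p5},{p4,p6},{p5,p6},{p5,p7},{p6,p7},{p1,p2,p7},{p2,p6,p7},{p3,p4,p6},{p3,p5,p7},{p4,p5,p6}} V5={{p2},{p3},{p4},{p7},{p1,p2},{p1,p4},{p1,p7},{p2,p6},{p2,p7},{p3,p4},{p3,p5},{p3,p6},{p3,p7},{p4,p5},{p4,p6},{p5,p7},{p6,p7},{p1,p2,p7},{p2,p6,p7},{p3,p4,p6},{p3,p5,p7},{p4,p5,p6}}
  V12={{p4,p6},{p6,p7},{p2,p6,p7},{p3,p4,p6},{p4,p5,p6}} V13={{p7},{p1,p4},{p1,p7},{p2,p7},{p3,p7},{p5,p7},{p6,p7},{p1,p2,p7},{p2,p6,p7},{p3,p5,p7}} V14={{p4},{p7},{p1,p4},{p1,p7},{p2,p7},{p3,p4},{p3,p7},{p4,p5},{p4,p6},{p5,p7},{p6,p7},{p1,p2,p7},{p2,p6,p7},{p3,p4,p6},{p3,p5,p7},{p4,p5,p6}} V15={{p4},{p7},{p1,p4},{p1,p7},{p2,p7},{p3,p4},{p3,p7},{p4,p5},{p4,p6},{p5,p7},{p6,p7},{p1,p2,p7},{p2,p6,p7},{p3,p4,p6},{p3,p5,p7},{p4,p5,p6}} V23={{p6,p7},{p2,p6,p7}} V24={{p6},{p2,p6},{p3,p6},{p4,p6},{p5,p6},{p6,p7},{p2,p6,p7},{p3,p4,p6},{p4,p5,p6}} V25={{p2,p6},{p3,p6},{p4,p6},{p6,p7},{p2,p6,p7},{p3,p4,p6},{p4,p5,p6}} V34={{p7},{p1,p4},{p1,p5},{p1,p7},{p2,p7},{p3,p7},{p5,p7},{p6,p7},{p1,p2,p7},{p2,p6,p7},{p3,p5,p7}} V35={{p7},{p1,p2},{p1,p4},{p1,p7},{p2,p7},{p3,p7},{p5,p7},{p6,p7},{p1,p2,p7},{p2,p6,p7},{p3,p5,p7}} V45={{p4},{p7},{p1,p4},{p1,p7},{p2,p6},{p2,p7},{p3,p4},{p3,p5},{p3,p6},{p3,p7},{p4,p5},{p4,p6},{p5,p7},{p6,p7},{p1,p2,p7},{p2,p6,p7},{p3,p4,p6},{p3,p5,p7},{p4,p5,p6}}
  V123={{p6,p7},{p2,p6,p7}} V124={{p4,p6},{p6,p7},{p2,p6,p7},{p3,p4,p6},{p4,p5,p6}} V125={{p4,p6},{p6,p7},{p2,p6,p7},{p3,p4,p6},{p4,p5,p6}} V134={{p7},{p1,p4},{p1,p7},{p2,p7},{p3,p7},{p5,p7},{p6,p7},{p1,p2,p7},{p2,p6,p7},{p3,p5,p7}} V135={{p7},{p1,p4},{p1,p7},{p2,p7},{p3,p7},{p5,p7},{p6,p7},{p1,p2,p7},{p2,p6,p7},{p3,p5,p7}} V145={{p4},{p7},{p1,p4},{p1,p7},{p2,p7},{p3,p4},{p3,p7},{p4,p5},{p4,p6},{p5,p7},{p6,p7},{p1,p2,p7},{p2,p6,p7},{p3,p4,p6},{p3,p5,p7},{p4,p5,p6}} V234={{p6,p7},{p2,p6,p7}} V235={{p6,p7},{p2,p6,p7}} V245={{p2,p6},{p3,p6},{p4,p6},{p6,p7},{p2,p6,p7},{p3,p4,p6},{p4,p5,p6}} V345={{p7},{p1,p4},{p1,p7},{p2,p7},{p3,p7},{p5,p7},{p6,p7},{p1,p2,p7},{p2,p6,p7},{p3,p5,p7}}
  V1234={{p6,p7},{p2,p6,p7}} V1235={{p6,p7},{p2,p6,p7}} V1245={{p4,p6},{p6,p7},{p2,p6,p7},{p3,p4,p6},{p4,p5,p6}} V1345={{p7},{p1,p4},{p1,p7},{p2,p7},{p3,p7},{p5,p7},{p6,p7},{p1,p2,p7},{p2,p6,p7},{p3,p5,p7}} V2345={{p6,p7},{p2,p6,p7}}
  V12345={{p6,p7},{p2,p6,p7}}
components per intersection:
  V1: {{p4},{p1,p4},{p3,p4},{p4,p5},{p4,p6},{p3,p4,p6},{p4,p5,p6}} {{p7},{p1,p7},{p2,p7},{p3,p7},{p5,p7},{p6,p7},{p1,p2,p7},{p2,p6,p7},{p3,p5,p7}}
  V2: {{p6},{p2,p6},{p3,p6},{p4,p6},{p5,p6},{p6,p7},{p2,p6,p7},{p3,p4,p6},{p4,p5,p6}}
  V3: {{p1},{p7},{p1,p2},{p1,p4},{p1,p5},{p1,p7},{p2,p7},{p3,p7},{p5,p7},{p6,p7},{p1,p2,p7},{p2,p6,p7},{p3,p5,p7}}
  V4: {{p4},{p5},{p6},{p7},{p1,p4},{p1,p5},{p1,p7},{p2,p6},{p2,p7},{p3,p4},{p3,p5},{p3,p6},{p3,p7},{p4,p5},{p4,p6},{p5,p6},{p5,p7},{p6,p7},{p1,p2,p7},{p2,p6,p7},{p3,p4,p6},{p3,p5,p7},{p4,p5,p6}}
  V5: {{p2},{p3},{p4},{p7},{p1,p2},{p1,p4},{p1,p7},{p2,p6},{p2,p7},{p3,p4},{p3,p5},{p3,p6},{p3,p7},{p4,p5},{p4,p6},{p5,p7},{p6,p7},{p1,p2,p7},{p2,p6,p7},{p3,p4,p6},{p3,p5,p7},{p4,p5,p6}}
  V12: {{p4,p6},{p3,p4,p6},{p4,p5,p6}} {{p6,p7},{p2,p6,p7}}
  V13: {{p7},{p1,p7},{p2,p7},{p3,p7},{p5,p7},{p6,p7},{p1,p2,p7},{p2,p6,p7},{p3,p5,p7}} {{p1,p4}}
  V14: {{p4},{p1,p4},{p3,p4},{p4,p5},{p4,p6},{p3,p4,p6},{p4,p5,p6}} {{p7},{p1,p7},{p2,p7},{p3,p7},{p5,p7},{p6,p7},{p1,p2,p7},{p2,p6,p7},{p3,p5,p7}}
  V15: {{p4},{p1,p4},{p3,p4},{p4,p5},{p4,p6},{p3,p4,p6},{p4,p5,p6}} {{p7},{p1,p7},{p2,p7},{p3,p7},{p5,p7},{p6,p7},{p1,p2,p7},{p2,p6,p7},{p3,p5,p7}}
  V23: {{p6,p7},{p2,p6,p7}}
  V24: {{p6},{p2,p6},{p3,p6},{p4,p6},{p5,p6},{p6,p7},{p2,p6,p7},{p3,p4,p6},{p4,p5,p6}}
  V25: {{p2,p6},{p6,p7},{p2,p6,p7}} {{p3,p6},{p4,p6},{p3,p4,p6},{p4,p5,p6}}
  V34: {{p7},{p1,p7},{p2,p7},{p3,p7},{p5,p7},{p6,p7},{p1,p2,p7},{p2,p6,p7},{p3,p5,p7}} {{p1,p4}} {{p1,p5}}
  V35: {{p7},{p1,p2},{p1,p7},{p2,p7},{p3,p7},{p5,p7},{p6,p7},{p1,p2,p7},{p2,p6,p7},{p3,p5,p7}} {{p1,p4}}
  V45: {{p4},{p1,p4},{p3,p4},{p3,p6},{p4,p5},{p4,p6},{p3,p4,p6},{p4,p5,p6}} {{p7},{p1,p7},{p2,p6},{p2,p7},{p3,p5},{p3,p7},{p5,p7},{p6,p7},{p1,p2,p7},{p2,p6,p7},{p3,p5,p7}}
  V123: {{p6,p7},{p2,p6,p7}}
  V124: {{p4,p6},{p3,p4,p6},{p4,p5,p6}} {{p6,p7},{p2,p6,p7}}
  V125: {{p4,p6},{p3,p4,p6},{p4,p5,p6}} {{p6,p7},{p2,p6,p7}}
  V134: {{p7},{p1,p7},{p2,p7},{p3,p7},{p5,p7},{p6,p7},{p1,p2,p7},{p2,p6,p7},{p3,p5,p7}} {{p1,p4}}
  V135: {{p7},{p1,p7},{p2,p7},{p3,p7},{p5,p7},{p6,p7},{p1,p2,p7},{p2,p6,p7},{p3,p5,p7}} {{p1,p4}}
  V145: {{p4},{p1,p4},{p3,p4},{p4,p5},{p4,p6},{p3,p4,p6},{p4,p5,p6}} {{p7},{p1,p7},{p2,p7},{p3,p7},{p5,p7},{p6,p7},{p1,p2,p7},{p2,p6,p7},{p3,p5,p7}}
  V234: {{p6,p7},{p2,p6,p7}}
  V235: {{p6,p7},{p2,p6,p7}}
  V245: {{p2,p6},{p6,p7},{p2,p6,p7}} {{p3,p6},{p4,p6},{p3,p4,p6},{p4,p5,p6}}
  V345: {{p7},{p1,p7},{p2,p7},{p3,p7},{p5,p7},{p6,p7},{p1,p2,p7},{p2,p6,p7},{p3,p5,p7}} {{p1,p4}}
  V1234: {{p6,p7},{p2,p6,p7}}
  V1235: {{p6,p7},{p2,p6,p7}}
  V1245: {{p4,p6},{p3,p4,p6},{p4,p5,p6}} {{p6,p7},{p2,p6,p7}}
  V1345: {{p7},{p1,p7},{p2,p7},{p3,p7},{p5,p7},{p6,p7},{p1,p2,p7},{p2,p6,p7},{p3,p5,p7}} {{p1,p4}}
  V2345: {{p6,p7},{p2,p6,p7}}
  V12345: {{p6,p7},{p2,p6,p7}}
C dims 6,19,17,7; δ0: rk 5, SNF 1^5; δ1: rk 11, SNF 1^11; δ2: rk 6, SNF 1^6
Ȟ^0 = (6 − 5) − 0 = 1, so Ȟ^0 ≅ Z
Ȟ^1 = (19 − 11) − 5 = 3, so Ȟ^1 ≅ Z^3
Ȟ^2 = (17 − 6) − 11 = 0, so Ȟ^2 ≅ 0

Ȟ^0 = Z, Ȟ^1 = Z^3, Ȟ^2 = 0


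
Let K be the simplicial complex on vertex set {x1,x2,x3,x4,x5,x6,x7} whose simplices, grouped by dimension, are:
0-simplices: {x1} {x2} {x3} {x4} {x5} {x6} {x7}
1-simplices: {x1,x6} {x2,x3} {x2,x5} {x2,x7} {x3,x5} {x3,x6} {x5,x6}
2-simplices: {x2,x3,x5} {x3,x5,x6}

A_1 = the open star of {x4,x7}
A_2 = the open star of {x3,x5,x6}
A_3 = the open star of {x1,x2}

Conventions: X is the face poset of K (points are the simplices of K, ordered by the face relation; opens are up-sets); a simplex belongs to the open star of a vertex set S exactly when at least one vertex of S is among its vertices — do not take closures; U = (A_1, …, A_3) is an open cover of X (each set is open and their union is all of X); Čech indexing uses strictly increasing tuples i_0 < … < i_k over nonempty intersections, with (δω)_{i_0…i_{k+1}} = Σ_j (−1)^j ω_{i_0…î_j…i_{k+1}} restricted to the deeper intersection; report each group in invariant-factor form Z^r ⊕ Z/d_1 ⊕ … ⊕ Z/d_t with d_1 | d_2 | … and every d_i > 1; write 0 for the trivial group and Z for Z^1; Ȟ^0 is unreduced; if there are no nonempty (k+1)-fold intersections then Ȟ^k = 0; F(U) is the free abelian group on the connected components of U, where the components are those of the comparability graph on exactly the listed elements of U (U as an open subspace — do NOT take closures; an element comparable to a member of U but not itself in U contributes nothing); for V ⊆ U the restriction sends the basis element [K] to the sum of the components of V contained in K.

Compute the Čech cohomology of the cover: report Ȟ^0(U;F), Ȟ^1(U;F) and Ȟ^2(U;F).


nerve of the cover:
  A1={{x4},{x7},{x2,x7}} A2={{x3},{x5},{x6},{x1,x6},{x2,x3},{x2,x5},{x3,x5},{x3,x6},{x5,x6},{x2,x3,x5},{x3,x5,x6}} A3={{x1},{x2},{x1,x6},{x2,x3},{x2,x5},{x2,x7},{x2,x3,x5}}
  A13={{x2,x7}} A23={{x1,x6},{x2,x3},{x2,x5},{x2,x3,x5}}
components per intersection:
  A1: {{x4}} {{x7},{x2,x7}}
  A2: {{x3},{x5},{x6},{x1,x6},{x2,x3},{x2,x5},{x3,x5},{x3,x6},{x5,x6},{x2,x3,x5},{x3,x5,x6}}
  A3: {{x1},{x1,x6}} {{x2},{x2,x3},{x2,x5},{x2,x7},{x2,x3,x5}}
  A13: {{x2,x7}}
  A23: {{x1,x6}} {{x2,x3},{x2,x5},{x2,x3,x5}}
C dims 5,3; δ0: rk 3, SNF 1^3
Ȟ^0 = (5 − 3) − 0 = 2, so Ȟ^0 ≅ Z^2
Ȟ^1 = (3 − 0) − 3 = 0, so Ȟ^1 ≅ 0
Ȟ^2 = (0 − 0) − 0 = 0, so Ȟ^2 ≅ 0

Ȟ^0(U;F) ≅ Z^2; Ȟ^1(U;F) ≅ 0; Ȟ^2(U;F) ≅ 0


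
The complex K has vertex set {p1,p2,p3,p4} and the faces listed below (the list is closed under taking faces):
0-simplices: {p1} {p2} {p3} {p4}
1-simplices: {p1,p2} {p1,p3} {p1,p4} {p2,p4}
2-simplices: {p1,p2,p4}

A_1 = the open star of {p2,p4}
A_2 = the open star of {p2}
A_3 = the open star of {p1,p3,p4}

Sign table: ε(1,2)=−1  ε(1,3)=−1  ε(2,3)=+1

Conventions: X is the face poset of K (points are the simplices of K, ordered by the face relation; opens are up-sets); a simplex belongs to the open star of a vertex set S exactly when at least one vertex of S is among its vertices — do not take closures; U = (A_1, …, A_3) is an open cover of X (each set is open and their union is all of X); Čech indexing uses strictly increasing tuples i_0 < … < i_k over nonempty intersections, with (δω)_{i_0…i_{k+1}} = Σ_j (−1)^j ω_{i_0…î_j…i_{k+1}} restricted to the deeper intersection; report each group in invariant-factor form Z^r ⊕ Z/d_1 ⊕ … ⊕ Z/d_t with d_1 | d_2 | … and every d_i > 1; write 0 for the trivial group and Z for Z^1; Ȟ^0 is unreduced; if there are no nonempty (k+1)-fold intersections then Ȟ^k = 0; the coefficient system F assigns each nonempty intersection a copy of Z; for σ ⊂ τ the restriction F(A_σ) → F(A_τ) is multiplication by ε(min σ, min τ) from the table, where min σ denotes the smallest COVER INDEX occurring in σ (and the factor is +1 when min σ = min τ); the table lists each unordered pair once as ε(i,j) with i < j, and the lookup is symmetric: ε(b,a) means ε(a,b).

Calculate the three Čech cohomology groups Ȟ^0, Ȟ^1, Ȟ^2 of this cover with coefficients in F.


Ȟ^0 ≅ Z, Ȟ^1 ≅ 0, Ȟ^2 ≅ 0

intersection data:
  A1={{p2},{p4},{p1,p2},{p1,p4},{p2,p4},{p1,p2,p4}} A2={{p2},{p1,p2},{p2,p4},{p1,p2,p4}} A3={{p1},{p3},{p4},{p1,p2},{p1,p3},{p1,p4},{p2,p4},{p1,p2,p4}}
  A12={{p2},{p1,p2},{p2,p4},{p1,p2,p4}} A13={{p4},{p1,p2},{p1,p4},{p2,p4},{p1,p2,p4}} A23={{p1,p2},{p2,p4},{p1,p2,p4}}
  A123={{p1,p2},{p2,p4},{p1,p2,p4}}
C dims 3,3,1; δ0: rk 2, SNF 1^2; δ1: rk 1, SNF 1^1
Ȟ^0 = (3 − 2) − 0 = 1, so Ȟ^0 ≅ Z
Ȟ^1 = (3 − 1) − 2 = 0, so Ȟ^1 ≅ 0
Ȟ^2 = (1 − 0) − 1 = 0, so Ȟ^2 ≅ 0


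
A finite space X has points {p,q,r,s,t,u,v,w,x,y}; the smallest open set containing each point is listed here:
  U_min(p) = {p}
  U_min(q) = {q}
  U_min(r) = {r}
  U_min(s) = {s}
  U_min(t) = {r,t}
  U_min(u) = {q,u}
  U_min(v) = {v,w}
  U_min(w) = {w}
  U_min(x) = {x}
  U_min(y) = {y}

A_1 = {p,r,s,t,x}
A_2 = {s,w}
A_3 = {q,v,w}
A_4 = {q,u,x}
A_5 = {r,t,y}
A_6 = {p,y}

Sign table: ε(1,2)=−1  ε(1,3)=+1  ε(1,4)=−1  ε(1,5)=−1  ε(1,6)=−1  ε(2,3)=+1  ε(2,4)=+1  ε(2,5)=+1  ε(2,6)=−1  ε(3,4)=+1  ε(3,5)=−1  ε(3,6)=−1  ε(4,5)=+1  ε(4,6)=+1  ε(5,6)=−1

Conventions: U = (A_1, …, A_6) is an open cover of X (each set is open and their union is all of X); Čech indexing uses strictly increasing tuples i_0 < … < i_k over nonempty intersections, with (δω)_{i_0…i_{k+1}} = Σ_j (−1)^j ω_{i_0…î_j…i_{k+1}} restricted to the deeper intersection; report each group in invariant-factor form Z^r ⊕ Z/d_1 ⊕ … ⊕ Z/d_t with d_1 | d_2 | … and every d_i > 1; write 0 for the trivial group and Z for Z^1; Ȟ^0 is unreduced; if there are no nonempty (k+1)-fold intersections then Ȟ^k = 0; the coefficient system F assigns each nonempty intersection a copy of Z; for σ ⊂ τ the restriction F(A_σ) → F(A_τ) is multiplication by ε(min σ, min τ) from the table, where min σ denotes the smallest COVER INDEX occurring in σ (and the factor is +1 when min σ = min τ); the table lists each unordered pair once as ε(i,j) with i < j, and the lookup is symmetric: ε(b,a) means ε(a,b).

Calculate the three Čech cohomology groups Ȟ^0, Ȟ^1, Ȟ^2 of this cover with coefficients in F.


Ȟ^0 ≅ 0,  Ȟ^1 ≅ Z ⊕ Z/2,  Ȟ^2 ≅ 0

cover nerve:
  A12={s} A14={x} A15={r,t} A16={p} A23={w} A34={q} A56={y}
C dims 6,7; δ0: rk 6, SNF 1^5·2
Ȟ^0: (6−6)−0=0 ⇒ 0
Ȟ^1: (7−0)−6=1 plus torsion [2] ⇒ Z ⊕ Z/2
Ȟ^2: (0−0)−0=0 ⇒ 0


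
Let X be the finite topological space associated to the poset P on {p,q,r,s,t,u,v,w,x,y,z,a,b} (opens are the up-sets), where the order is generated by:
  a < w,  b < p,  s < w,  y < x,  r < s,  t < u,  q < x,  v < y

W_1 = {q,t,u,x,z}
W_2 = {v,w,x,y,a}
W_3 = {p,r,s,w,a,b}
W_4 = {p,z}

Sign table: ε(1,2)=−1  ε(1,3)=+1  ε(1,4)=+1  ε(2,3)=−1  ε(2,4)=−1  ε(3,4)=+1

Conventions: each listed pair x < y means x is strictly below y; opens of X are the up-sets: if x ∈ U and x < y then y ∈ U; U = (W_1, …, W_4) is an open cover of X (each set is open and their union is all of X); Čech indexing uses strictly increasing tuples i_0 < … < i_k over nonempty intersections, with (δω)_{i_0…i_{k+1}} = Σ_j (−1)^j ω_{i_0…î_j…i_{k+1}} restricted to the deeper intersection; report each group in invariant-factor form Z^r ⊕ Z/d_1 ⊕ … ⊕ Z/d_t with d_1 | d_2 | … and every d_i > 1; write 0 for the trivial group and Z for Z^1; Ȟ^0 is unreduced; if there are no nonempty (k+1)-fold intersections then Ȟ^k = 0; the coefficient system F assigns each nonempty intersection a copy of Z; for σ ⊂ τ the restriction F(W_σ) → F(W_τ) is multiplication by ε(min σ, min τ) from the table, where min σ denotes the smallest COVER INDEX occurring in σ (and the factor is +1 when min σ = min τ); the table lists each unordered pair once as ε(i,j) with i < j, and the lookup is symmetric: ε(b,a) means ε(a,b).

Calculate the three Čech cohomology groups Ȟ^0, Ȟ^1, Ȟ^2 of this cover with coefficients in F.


Ȟ^0(U;F) ≅ Z, Ȟ^1(U;F) ≅ Z and Ȟ^2(U;F) ≅ 0

nonempty intersections:
  W12={x} W14={z} W23={w,a} W34={p}
C dims 4,4; δ0: rk 3, SNF 1^3
Ȟ^0: (4−3)−0=1 ⇒ Z
Ȟ^1: (4−0)−3=1 ⇒ Z
Ȟ^2: (0−0)−0=0 ⇒ 0


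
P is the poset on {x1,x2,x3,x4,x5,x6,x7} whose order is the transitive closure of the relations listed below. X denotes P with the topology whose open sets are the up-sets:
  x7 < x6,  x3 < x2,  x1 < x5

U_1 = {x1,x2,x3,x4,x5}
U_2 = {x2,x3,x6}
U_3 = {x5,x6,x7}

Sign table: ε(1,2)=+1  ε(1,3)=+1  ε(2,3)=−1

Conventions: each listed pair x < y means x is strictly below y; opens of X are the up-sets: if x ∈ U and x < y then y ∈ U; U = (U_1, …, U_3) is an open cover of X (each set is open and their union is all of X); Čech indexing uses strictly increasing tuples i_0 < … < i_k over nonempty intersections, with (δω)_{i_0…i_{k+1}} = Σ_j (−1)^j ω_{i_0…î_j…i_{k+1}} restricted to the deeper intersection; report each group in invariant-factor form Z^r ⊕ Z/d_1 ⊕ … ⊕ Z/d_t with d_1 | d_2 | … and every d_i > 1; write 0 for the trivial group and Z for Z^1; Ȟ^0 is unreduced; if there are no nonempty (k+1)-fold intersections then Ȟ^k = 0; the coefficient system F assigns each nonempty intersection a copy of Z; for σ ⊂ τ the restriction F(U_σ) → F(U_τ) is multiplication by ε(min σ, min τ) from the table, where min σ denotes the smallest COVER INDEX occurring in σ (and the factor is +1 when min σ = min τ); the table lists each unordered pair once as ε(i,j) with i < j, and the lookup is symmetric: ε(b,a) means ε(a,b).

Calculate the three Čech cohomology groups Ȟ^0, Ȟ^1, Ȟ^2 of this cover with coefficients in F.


Ȟ^0(U;F) ≅ 0, Ȟ^1(U;F) ≅ Z/2, Ȟ^2(U;F) ≅ 0

nonempty overlaps:
  U12={x2,x3} U13={x5} U23={x6}
C dims 3,3; δ0: rk 3, SNF 1^2·2
degree 0: 3−3−0 = 0 → Ȟ^0 ≅ 0
degree 1: 3−0−3 = 0 plus torsion [2] → Ȟ^1 ≅ Z/2
degree 2: 0−0−0 = 0 → Ȟ^2 ≅ 0


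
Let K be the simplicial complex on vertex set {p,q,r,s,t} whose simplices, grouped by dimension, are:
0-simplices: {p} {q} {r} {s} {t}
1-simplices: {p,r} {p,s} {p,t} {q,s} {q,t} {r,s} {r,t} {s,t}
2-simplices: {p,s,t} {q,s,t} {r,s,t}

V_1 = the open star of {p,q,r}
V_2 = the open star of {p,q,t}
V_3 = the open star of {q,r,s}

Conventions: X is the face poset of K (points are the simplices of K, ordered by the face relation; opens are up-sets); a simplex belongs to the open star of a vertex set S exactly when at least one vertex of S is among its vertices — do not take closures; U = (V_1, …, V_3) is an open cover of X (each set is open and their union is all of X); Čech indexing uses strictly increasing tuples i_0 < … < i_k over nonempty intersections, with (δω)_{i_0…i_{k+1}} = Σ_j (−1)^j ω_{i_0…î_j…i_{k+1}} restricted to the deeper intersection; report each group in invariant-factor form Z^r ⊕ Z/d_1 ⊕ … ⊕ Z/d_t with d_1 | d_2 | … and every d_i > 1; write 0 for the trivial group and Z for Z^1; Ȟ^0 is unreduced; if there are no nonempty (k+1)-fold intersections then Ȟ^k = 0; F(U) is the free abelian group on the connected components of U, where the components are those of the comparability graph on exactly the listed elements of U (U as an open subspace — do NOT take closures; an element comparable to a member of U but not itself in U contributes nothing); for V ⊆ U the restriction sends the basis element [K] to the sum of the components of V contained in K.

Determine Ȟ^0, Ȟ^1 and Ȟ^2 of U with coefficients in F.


intersection data:
  V1={{p},{q},{r},{p,r},{p,s},{p,t},{q,s},{q,t},{r,s},{r,t},{p,s,t},{q,s,t},{r,s,t}} V2={{p},{q},{t},{p,r},{p,s},{p,t},{q,s},{q,t},{r,t},{s,t},{p,s,t},{q,s,t},{r,s,t}} V3={{q},{r},{s},{p,r},{p,s},{q,s},{q,t},{r,s},{r,t},{s,t},{p,s,t},{q,s,t},{r,s,t}}
  V12={{p},{q},{p,r},{p,s},{p,t},{q,s},{q,t},{r,t},{p,s,t},{q,s,t},{r,s,t}} V13={{q},{r},{p,r},{p,s},{q,s},{q,t},{r,s},{r,t},{p,s,t},{q,s,t},{r,s,t}} V23={{q},{p,r},{p,s},{q,s},{q,t},{r,t},{s,t},{p,s,t},{q,s,t},{r,s,t}}
  V123={{q},{p,r},{p,s},{q,s},{q,t},{r,t},{p,s,t},{q,s,t},{r,s,t}}
components per intersection:
  V1: {{p},{r},{p,r},{p,s},{p,t},{r,s},{r,t},{p,s,t},{r,s,t}} {{q},{q,s},{q,t},{q,s,t}}
  V2: {{p},{q},{t},{p,r},{p,s},{p,t},{q,s},{q,t},{r,t},{s,t},{p,s,t},{q,s,t},{r,s,t}}
  V3: {{q},{r},{s},{p,r},{p,s},{q,s},{q,t},{r,s},{r,t},{s,t},{p,s,t},{q,s,t},{r,s,t}}
  V12: {{p},{p,r},{p,s},{p,t},{p,s,t}} {{q},{q,s},{q,t},{q,s,t}} {{r,t},{r,s,t}}
  V13: {{q},{q,s},{q,t},{q,s,t}} {{r},{p,r},{r,s},{r,t},{r,s,t}} {{p,s},{p,s,t}}
  V23: {{q},{p,s},{q,s},{q,t},{r,t},{s,t},{p,s,t},{q,s,t},{r,s,t}} {{p,r}}
  V123: {{q},{q,s},{q,t},{q,s,t}} {{p,r}} {{p,s},{p,s,t}} {{r,t},{r,s,t}}
C dims 4,8,4; δ0: rk 3, SNF 1^3; δ1: rk 4, SNF 1^4
Ȟ^0 = (4 − 3) − 0 = 1, so Ȟ^0 ≅ Z
Ȟ^1 = (8 − 4) − 3 = 1, so Ȟ^1 ≅ Z
Ȟ^2 = (4 − 0) − 4 = 0, so Ȟ^2 ≅ 0

Ȟ^0(U;F) ≅ Z,  Ȟ^1(U;F) ≅ Z,  Ȟ^2(U;F) ≅ 0


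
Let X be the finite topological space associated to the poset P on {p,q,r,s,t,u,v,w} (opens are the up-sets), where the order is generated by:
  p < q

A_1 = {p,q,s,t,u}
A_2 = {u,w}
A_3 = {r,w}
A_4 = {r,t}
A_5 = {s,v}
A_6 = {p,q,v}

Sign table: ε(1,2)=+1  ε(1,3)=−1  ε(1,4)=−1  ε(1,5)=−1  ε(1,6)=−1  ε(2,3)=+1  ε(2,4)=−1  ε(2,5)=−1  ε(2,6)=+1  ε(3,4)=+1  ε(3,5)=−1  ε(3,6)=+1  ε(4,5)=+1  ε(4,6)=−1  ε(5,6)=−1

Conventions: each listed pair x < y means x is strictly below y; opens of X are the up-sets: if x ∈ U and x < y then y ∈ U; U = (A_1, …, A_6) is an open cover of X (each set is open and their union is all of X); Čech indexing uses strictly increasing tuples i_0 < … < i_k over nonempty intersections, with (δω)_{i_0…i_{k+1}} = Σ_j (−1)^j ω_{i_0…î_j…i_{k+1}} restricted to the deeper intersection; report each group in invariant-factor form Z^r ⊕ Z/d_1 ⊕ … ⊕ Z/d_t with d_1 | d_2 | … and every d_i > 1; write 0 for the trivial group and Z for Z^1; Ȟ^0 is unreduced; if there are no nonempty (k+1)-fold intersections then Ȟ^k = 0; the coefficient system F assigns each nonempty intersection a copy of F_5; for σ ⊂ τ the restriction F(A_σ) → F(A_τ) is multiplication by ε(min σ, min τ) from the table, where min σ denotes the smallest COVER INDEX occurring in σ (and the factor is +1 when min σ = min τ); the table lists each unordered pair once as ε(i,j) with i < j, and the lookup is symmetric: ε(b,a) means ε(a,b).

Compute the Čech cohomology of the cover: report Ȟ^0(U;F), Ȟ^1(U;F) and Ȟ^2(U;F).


nonempty overlaps:
  A12={u} A14={t} A15={s} A16={p,q} A23={w} A34={r} A56={v}
C dims 6,7; δ0: rk_F5 6
degree 0: 6−6−0 = 0 → Ȟ^0 ≅ 0
degree 1: 7−0−6 = 1 → Ȟ^1 ≅ Z/5
degree 2: 0−0−0 = 0 → Ȟ^2 ≅ 0

Ȟ^0 ≅ 0, Ȟ^1 ≅ Z/5 and Ȟ^2 ≅ 0


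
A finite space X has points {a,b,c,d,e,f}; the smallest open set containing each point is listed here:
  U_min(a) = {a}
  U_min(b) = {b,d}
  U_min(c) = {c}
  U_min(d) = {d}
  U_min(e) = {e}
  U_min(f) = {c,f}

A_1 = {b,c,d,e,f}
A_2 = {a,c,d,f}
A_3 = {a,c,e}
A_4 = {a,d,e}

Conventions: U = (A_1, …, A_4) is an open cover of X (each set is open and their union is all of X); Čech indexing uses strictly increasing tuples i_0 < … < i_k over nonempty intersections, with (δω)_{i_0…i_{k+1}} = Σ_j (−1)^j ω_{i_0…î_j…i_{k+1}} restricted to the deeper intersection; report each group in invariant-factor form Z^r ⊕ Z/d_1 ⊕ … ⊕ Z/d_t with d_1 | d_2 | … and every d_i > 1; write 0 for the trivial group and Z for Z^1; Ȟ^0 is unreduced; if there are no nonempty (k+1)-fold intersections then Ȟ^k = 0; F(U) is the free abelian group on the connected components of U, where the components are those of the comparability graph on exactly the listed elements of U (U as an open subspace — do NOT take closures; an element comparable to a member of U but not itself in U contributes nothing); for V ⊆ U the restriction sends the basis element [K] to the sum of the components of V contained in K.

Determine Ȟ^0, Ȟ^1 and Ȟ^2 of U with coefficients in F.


Ȟ^0 = Z^4; Ȟ^1 = 0; Ȟ^2 = 0

cover nerve:
  A12={c,d,f} A13={c,e} A14={d,e} A23={a,c} A24={a,d} A34={a,e}
  A123={c} A124={d} A134={e} A234={a}
components per intersection:
  A1: {b,d} {c,f} {e}
  A2: {a} {c,f} {d}
  A3: {a} {c} {e}
  A4: {a} {d} {e}
  A12: {c,f} {d}
  A13: {c} {e}
  A14: {d} {e}
  A23: {a} {c}
  A24: {a} {d}
  A34: {a} {e}
  A123: {c}
  A124: {d}
  A134: {e}
  A234: {a}
C dims 12,12,4; δ0: rk 8, SNF 1^8; δ1: rk 4, SNF 1^4
Ȟ^0: (12−8)−0=4 ⇒ Z^4
Ȟ^1: (12−4)−8=0 ⇒ 0
Ȟ^2: (4−0)−4=0 ⇒ 0


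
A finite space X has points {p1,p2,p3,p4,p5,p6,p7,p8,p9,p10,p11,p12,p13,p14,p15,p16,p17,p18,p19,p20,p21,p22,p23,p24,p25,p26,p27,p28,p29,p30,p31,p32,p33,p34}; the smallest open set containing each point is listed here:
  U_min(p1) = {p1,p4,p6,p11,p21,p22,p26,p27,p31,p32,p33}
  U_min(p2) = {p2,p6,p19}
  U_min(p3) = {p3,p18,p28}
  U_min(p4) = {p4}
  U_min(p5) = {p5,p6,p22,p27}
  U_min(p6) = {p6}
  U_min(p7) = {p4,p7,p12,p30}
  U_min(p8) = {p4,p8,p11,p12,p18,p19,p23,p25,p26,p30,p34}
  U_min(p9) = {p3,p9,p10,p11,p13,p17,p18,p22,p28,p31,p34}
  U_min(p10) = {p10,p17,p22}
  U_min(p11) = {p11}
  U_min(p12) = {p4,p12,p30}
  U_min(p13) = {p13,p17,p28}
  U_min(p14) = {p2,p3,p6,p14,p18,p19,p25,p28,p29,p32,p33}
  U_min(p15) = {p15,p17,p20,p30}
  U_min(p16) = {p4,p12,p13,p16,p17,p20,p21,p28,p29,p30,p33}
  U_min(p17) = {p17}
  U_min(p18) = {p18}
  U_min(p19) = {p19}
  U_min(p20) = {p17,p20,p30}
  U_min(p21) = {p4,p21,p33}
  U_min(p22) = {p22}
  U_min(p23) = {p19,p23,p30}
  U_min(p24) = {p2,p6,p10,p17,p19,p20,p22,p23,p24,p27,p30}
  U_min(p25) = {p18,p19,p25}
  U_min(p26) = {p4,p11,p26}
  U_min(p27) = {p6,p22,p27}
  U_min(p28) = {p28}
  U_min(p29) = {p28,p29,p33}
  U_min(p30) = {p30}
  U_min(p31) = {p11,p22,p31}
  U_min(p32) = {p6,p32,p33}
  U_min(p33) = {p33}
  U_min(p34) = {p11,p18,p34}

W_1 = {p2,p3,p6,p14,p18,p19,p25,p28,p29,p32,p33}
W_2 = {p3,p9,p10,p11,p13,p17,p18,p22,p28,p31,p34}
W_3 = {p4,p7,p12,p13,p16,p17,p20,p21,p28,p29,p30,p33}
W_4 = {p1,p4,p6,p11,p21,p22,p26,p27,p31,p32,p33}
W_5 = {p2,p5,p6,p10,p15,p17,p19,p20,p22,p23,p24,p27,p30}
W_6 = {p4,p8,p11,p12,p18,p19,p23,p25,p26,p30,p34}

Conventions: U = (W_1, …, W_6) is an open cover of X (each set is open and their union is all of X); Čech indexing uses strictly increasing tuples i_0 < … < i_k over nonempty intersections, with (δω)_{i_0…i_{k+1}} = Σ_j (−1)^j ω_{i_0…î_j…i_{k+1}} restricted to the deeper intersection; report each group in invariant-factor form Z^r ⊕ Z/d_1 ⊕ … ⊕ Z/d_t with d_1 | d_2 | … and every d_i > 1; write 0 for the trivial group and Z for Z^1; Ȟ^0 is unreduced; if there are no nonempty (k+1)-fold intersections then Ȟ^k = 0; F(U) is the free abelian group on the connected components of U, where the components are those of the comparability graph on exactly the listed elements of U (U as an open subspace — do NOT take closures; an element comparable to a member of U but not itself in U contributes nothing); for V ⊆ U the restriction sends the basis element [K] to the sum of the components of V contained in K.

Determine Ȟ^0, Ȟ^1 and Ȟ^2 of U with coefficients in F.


Ȟ^0(U;F) ≅ Z; Ȟ^1(U;F) ≅ 0; Ȟ^2(U;F) ≅ Z/2

cover nerve:
  W12={p3,p18,p28} W13={p28,p29,p33} W14={p6,p32,p33} W15={p2,p6,p19} W16={p18,p19,p25} W23={p13,p17,p28} W24={p11,p22,p31} W25={p10,p17,p22} W26={p11,p18,p34} W34={p4,p21,p33} W35={p17,p20,p30} W36={p4,p12,p30} W45={p6,p22,p27} W46={p4,p11,p26} W56={p19,p23,p30}
  W123={p28} W126={p18} W134={p33} W145={p6} W156={p19} W235={p17} W245={p22} W246={p11} W346={p4} W356={p30}
components per intersection:
  W1: {p2,p3,p6,p14,p18,p19,p25,p28,p29,p32,p33}
  W2: {p3,p9,p10,p11,p13,p17,p18,p22,p28,p31,p34}
  W3: {p4,p7,p12,p13,p16,p17,p20,p21,p28,p29,p30,p33}
  W4: {p1,p4,p6,p11,p21,p22,p26,p27,p31,p32,p33}
  W5: {p2,p5,p6,p10,p15,p17,p19,p20,p22,p23,p24,p27,p30}
  W6: {p4,p8,p11,p12,p18,p19,p23,p25,p26,p30,p34}
  W12: {p3,p18,p28}
  W13: {p28,p29,p33}
  W14: {p6,p32,p33}
  W15: {p2,p6,p19}
  W16: {p18,p19,p25}
  W23: {p13,p17,p28}
  W24: {p11,p22,p31}
  W25: {p10,p17,p22}
  W26: {p11,p18,p34}
  W34: {p4,p21,p33}
  W35: {p17,p20,p30}
  W36: {p4,p12,p30}
  W45: {p6,p22,p27}
  W46: {p4,p11,p26}
  W56: {p19,p23,p30}
  W123: {p28}
  W126: {p18}
  W134: {p33}
  W145: {p6}
  W156: {p19}
  W235: {p17}
  W245: {p22}
  W246: {p11}
  W346: {p4}
  W356: {p30}
C dims 6,15,10; δ0: rk 5, SNF 1^5; δ1: rk 10, SNF 1^9·2
Ȟ^0: (6−5)−0=1 ⇒ Z
Ȟ^1: (15−10)−5=0 ⇒ 0
Ȟ^2: (10−0)−10=0 plus torsion [2] ⇒ Z/2


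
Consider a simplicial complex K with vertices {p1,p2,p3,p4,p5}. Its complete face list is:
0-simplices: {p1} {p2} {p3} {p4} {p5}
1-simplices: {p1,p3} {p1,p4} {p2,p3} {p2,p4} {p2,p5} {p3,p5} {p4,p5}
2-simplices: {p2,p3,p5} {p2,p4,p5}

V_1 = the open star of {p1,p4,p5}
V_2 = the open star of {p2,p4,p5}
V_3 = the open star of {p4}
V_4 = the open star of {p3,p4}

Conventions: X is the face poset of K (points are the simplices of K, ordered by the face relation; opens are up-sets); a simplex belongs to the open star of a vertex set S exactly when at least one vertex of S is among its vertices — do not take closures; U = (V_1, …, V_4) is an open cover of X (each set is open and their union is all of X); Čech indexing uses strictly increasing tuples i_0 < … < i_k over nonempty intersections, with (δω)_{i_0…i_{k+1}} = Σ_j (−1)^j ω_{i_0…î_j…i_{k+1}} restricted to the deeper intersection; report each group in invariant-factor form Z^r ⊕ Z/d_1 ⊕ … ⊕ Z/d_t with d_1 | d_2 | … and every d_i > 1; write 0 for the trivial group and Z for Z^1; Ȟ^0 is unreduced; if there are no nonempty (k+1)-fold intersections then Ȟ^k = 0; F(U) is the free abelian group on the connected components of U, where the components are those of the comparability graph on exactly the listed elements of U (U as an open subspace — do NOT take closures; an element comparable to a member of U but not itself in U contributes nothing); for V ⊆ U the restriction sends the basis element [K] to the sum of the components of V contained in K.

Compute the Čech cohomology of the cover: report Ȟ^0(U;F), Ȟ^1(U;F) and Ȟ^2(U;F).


cover nerve:
  V1={{p1},{p4},{p5},{p1,p3},{p1,p4},{p2,p4},{p2,p5},{p3,p5},{p4,p5},{p2,p3,p5},{p2,p4,p5}} V2={{p2},{p4},{p5},{p1,p4},{p2,p3},{p2,p4},{p2,p5},{p3,p5},{p4,p5},{p2,p3,p5},{p2,p4,p5}} V3={{p4},{p1,p4},{p2,p4},{p4,p5},{p2,p4,p5}} V4={{p3},{p4},{p1,p3},{p1,p4},{p2,p3},{p2,p4},{p3,p5},{p4,p5},{p2,p3,p5},{p2,p4,p5}}
  V12={{p4},{p5},{p1,p4},{p2,p4},{p2,p5},{p3,p5},{p4,p5},{p2,p3,p5},{p2,p4,p5}} V13={{p4},{p1,p4},{p2,p4},{p4,p5},{p2,p4,p5}} V14={{p4},{p1,p3},{p1,p4},{p2,p4},{p3,p5},{p4,p5},{p2,p3,p5},{p2,p4,p5}} V23={{p4},{p1,p4},{p2,p4},{p4,p5},{p2,p4,p5}} V24={{p4},{p1,p4},{p2,p3},{p2,p4},{p3,p5},{p4,p5},{p2,p3,p5},{p2,p4,p5}} V34={{p4},{p1,p4},{p2,p4},{p4,p5},{p2,p4,p5}}
  V123={{p4},{p1,p4},{p2,p4},{p4,p5},{p2,p4,p5}} V124={{p4},{p1,p4},{p2,p4},{p3,p5},{p4,p5},{p2,p3,p5},{p2,p4,p5}} V134={{p4},{p1,p4},{p2,p4},{p4,p5},{p2,p4,p5}} V234={{p4},{p1,p4},{p2,p4},{p4,p5},{p2,p4,p5}}
  V1234={{p4},{p1,p4},{p2,p4},{p4,p5},{p2,p4,p5}}
components per intersection:
  V1: {{p1},{p4},{p5},{p1,p3},{p1,p4},{p2,p4},{p2,p5},{p3,p5},{p4,p5},{p2,p3,p5},{p2,p4,p5}}
  V2: {{p2},{p4},{p5},{p1,p4},{p2,p3},{p2,p4},{p2,p5},{p3,p5},{p4,p5},{p2,p3,p5},{p2,p4,p5}}
  V3: {{p4},{p1,p4},{p2,p4},{p4,p5},{p2,p4,p5}}
  V4: {{p3},{p1,p3},{p2,p3},{p3,p5},{p2,p3,p5}} {{p4},{p1,p4},{p2,p4},{p4,p5},{p2,p4,p5}}
  V12: {{p4},{p5},{p1,p4},{p2,p4},{p2,p5},{p3,p5},{p4,p5},{p2,p3,p5},{p2,p4,p5}}
  V13: {{p4},{p1,p4},{p2,p4},{p4,p5},{p2,p4,p5}}
  V14: {{p4},{p1,p4},{p2,p4},{p4,p5},{p2,p4,p5}} {{p1,p3}} {{p3,p5},{p2,p3,p5}}
  V23: {{p4},{p1,p4},{p2,p4},{p4,p5},{p2,p4,p5}}
  V24: {{p4},{p1,p4},{p2,p4},{p4,p5},{p2,p4,p5}} {{p2,p3},{p3,p5},{p2,p3,p5}}
  V34: {{p4},{p1,p4},{p2,p4},{p4,p5},{p2,p4,p5}}
  V123: {{p4},{p1,p4},{p2,p4},{p4,p5},{p2,p4,p5}}
  V124: {{p4},{p1,p4},{p2,p4},{p4,p5},{p2,p4,p5}} {{p3,p5},{p2,p3,p5}}
  V134: {{p4},{p1,p4},{p2,p4},{p4,p5},{p2,p4,p5}}
  V234: {{p4},{p1,p4},{p2,p4},{p4,p5},{p2,p4,p5}}
  V1234: {{p4},{p1,p4},{p2,p4},{p4,p5},{p2,p4,p5}}
C dims 5,9,5,1; δ0: rk 4, SNF 1^4; δ1: rk 4, SNF 1^4; δ2: rk 1, SNF 1^1
Ȟ^0: (5−4)−0=1 ⇒ Z
Ȟ^1: (9−4)−4=1 ⇒ Z
Ȟ^2: (5−1)−4=0 ⇒ 0

Ȟ^0(U;F) ≅ Z, Ȟ^1(U;F) ≅ Z and Ȟ^2(U;F) ≅ 0


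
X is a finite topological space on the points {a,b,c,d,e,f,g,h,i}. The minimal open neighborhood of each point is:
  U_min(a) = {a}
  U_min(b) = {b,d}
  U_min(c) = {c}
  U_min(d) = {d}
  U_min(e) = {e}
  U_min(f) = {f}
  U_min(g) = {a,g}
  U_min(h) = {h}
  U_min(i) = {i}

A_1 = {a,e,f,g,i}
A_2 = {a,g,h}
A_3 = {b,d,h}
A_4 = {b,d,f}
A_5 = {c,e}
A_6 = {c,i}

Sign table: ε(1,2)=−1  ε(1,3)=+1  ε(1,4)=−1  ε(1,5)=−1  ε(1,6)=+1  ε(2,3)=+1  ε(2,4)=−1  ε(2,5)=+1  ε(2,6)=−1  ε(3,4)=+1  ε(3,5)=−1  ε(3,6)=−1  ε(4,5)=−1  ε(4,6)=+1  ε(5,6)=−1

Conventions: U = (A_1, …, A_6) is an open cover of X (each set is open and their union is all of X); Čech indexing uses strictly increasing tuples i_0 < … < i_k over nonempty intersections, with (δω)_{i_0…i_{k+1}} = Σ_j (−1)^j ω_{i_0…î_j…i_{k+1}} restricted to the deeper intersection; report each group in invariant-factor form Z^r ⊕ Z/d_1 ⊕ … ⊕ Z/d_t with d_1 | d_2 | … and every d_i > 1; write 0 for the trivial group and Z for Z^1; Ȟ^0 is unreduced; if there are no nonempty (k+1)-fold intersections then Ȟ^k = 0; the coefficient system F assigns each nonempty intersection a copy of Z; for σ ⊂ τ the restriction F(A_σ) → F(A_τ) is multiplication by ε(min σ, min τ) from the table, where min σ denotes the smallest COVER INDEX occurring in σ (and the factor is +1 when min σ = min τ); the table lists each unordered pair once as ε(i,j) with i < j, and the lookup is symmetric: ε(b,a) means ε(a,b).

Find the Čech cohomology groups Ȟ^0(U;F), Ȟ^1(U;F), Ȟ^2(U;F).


Ȟ^0(U;F) ≅ Z; Ȟ^1(U;F) ≅ Z^2; Ȟ^2(U;F) ≅ 0

intersection data:
  A12={a,g} A14={f} A15={e} A16={i} A23={h} A34={b,d} A56={c}
C dims 6,7; δ0: rk 5, SNF 1^5
Ȟ^0 = (6 − 5) − 0 = 1, so Ȟ^0 ≅ Z
Ȟ^1 = (7 − 0) − 5 = 2, so Ȟ^1 ≅ Z^2
Ȟ^2 = (0 − 0) − 0 = 0, so Ȟ^2 ≅ 0


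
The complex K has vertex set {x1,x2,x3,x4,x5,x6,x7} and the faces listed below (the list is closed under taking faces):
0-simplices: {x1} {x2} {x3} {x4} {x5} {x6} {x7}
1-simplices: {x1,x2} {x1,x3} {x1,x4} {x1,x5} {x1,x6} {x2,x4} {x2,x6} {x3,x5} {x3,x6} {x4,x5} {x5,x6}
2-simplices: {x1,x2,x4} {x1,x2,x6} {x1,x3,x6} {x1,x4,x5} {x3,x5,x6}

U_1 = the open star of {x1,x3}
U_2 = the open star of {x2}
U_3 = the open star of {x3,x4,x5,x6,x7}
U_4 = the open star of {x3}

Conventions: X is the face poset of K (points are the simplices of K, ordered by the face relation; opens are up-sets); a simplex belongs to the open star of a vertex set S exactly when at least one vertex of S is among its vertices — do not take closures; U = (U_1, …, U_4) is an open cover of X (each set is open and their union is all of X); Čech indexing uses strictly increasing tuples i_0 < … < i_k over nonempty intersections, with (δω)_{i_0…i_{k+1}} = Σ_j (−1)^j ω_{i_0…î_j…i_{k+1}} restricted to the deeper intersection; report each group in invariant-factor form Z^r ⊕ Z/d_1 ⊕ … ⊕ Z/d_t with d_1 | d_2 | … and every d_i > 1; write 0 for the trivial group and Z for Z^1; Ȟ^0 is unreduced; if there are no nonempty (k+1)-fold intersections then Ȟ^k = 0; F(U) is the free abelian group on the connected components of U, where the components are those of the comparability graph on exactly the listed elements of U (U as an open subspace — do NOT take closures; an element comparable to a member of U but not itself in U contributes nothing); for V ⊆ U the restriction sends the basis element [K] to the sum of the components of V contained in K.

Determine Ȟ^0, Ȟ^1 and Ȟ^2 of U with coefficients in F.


cover nerve:
  U1={{x1},{x3},{x1,x2},{x1,x3},{x1,x4},{x1,x5},{x1,x6},{x3,x5},{x3,x6},{x1,x2,x4},{x1,x2,x6},{x1,x3,x6},{x1,x4,x5},{x3,x5,x6}} U2={{x2},{x1,x2},{x2,x4},{x2,x6},{x1,x2,x4},{x1,x2,x6}} U3={{x3},{x4},{x5},{x6},{x7},{x1,x3},{x1,x4},{x1,x5},{x1,x6},{x2,x4},{x2,x6},{x3,x5},{x3,x6},{x4,x5},{x5,x6},{x1,x2,x4},{x1,x2,x6},{x1,x3,x6},{x1,x4,x5},{x3,x5,x6}} U4={{x3},{x1,x3},{x3,x5},{x3,x6},{x1,x3,x6},{x3,x5,x6}}
  U12={{x1,x2},{x1,x2,x4},{x1,x2,x6}} U13={{x3},{x1,x3},{x1,x4},{x1,x5},{x1,x6},{x3,x5},{x3,x6},{x1,x2,x4},{x1,x2,x6},{x1,x3,x6},{x1,x4,x5},{x3,x5,x6}} U14={{x3},{x1,x3},{x3,x5},{x3,x6},{x1,x3,x6},{x3,x5,x6}} U23={{x2,x4},{x2,x6},{x1,x2,x4},{x1,x2,x6}} U34={{x3},{x1,x3},{x3,x5},{x3,x6},{x1,x3,x6},{x3,x5,x6}}
  U123={{x1,x2,x4},{x1,x2,x6}} U134={{x3},{x1,x3},{x3,x5},{x3,x6},{x1,x3,x6},{x3,x5,x6}}
components per intersection:
  U1: {{x1},{x3},{x1,x2},{x1,x3},{x1,x4},{x1,x5},{x1,x6},{x3,x5},{x3,x6},{x1,x2,x4},{x1,x2,x6},{x1,x3,x6},{x1,x4,x5},{x3,x5,x6}}
  U2: {{x2},{x1,x2},{x2,x4},{x2,x6},{x1,x2,x4},{x1,x2,x6}}
  U3: {{x3},{x4},{x5},{x6},{x1,x3},{x1,x4},{x1,x5},{x1,x6},{x2,x4},{x2,x6},{x3,x5},{x3,x6},{x4,x5},{x5,x6},{x1,x2,x4},{x1,x2,x6},{x1,x3,x6},{x1,x4,x5},{x3,x5,x6}} {{x7}}
  U4: {{x3},{x1,x3},{x3,x5},{x3,x6},{x1,x3,x6},{x3,x5,x6}}
  U12: {{x1,x2},{x1,x2,x4},{x1,x2,x6}}
  U13: {{x3},{x1,x3},{x1,x6},{x3,x5},{x3,x6},{x1,x2,x6},{x1,x3,x6},{x3,x5,x6}} {{x1,x4},{x1,x5},{x1,x2,x4},{x1,x4,x5}}
  U14: {{x3},{x1,x3},{x3,x5},{x3,x6},{x1,x3,x6},{x3,x5,x6}}
  U23: {{x2,x4},{x1,x2,x4}} {{x2,x6},{x1,x2,x6}}
  U34: {{x3},{x1,x3},{x3,x5},{x3,x6},{x1,x3,x6},{x3,x5,x6}}
  U123: {{x1,x2,x4}} {{x1,x2,x6}}
  U134: {{x3},{x1,x3},{x3,x5},{x3,x6},{x1,x3,x6},{x3,x5,x6}}
C dims 5,7,3; δ0: rk 3, SNF 1^3; δ1: rk 3, SNF 1^3
Ȟ^0: (5−3)−0=2 ⇒ Z^2
Ȟ^1: (7−3)−3=1 ⇒ Z
Ȟ^2: (3−0)−3=0 ⇒ 0

Ȟ^0(U;F) ≅ Z^2, Ȟ^1(U;F) ≅ Z, Ȟ^2(U;F) ≅ 0


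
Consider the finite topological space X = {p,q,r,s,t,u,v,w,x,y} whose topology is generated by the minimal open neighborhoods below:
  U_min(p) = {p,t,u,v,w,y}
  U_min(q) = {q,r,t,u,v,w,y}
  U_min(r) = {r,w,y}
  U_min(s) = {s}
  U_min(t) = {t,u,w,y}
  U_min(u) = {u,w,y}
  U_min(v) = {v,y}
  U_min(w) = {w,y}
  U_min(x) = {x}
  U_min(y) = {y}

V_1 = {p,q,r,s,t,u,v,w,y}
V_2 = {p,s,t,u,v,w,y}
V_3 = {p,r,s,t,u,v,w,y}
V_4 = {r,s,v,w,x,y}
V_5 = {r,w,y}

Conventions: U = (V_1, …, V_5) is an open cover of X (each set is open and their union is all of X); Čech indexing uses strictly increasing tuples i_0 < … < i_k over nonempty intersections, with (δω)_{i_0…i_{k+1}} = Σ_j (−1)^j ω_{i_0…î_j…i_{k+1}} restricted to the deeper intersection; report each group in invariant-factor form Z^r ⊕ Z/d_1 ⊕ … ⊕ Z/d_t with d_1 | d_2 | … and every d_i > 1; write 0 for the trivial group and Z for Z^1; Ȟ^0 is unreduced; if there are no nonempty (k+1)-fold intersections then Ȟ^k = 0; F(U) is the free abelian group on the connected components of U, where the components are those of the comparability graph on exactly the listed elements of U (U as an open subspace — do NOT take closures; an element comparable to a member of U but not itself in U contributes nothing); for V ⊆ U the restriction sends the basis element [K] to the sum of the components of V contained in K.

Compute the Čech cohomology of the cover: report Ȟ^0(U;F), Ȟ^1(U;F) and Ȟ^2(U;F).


intersection data:
  V12={p,s,t,u,v,w,y} V13={p,r,s,t,u,v,w,y} V14={r,s,v,w,y} V15={r,w,y} V23={p,s,t,u,v,w,y} V24={s,v,w,y} V25={w,y} V34={r,s,v,w,y} V35={r,w,y} V45={r,w,y}
  V123={p,s,t,u,v,w,y} V124={s,v,w,y} V125={w,y} V134={r,s,v,w,y} V135={r,w,y} V145={r,w,y} V234={s,v,w,y} V235={w,y} V245={w,y} V345={r,w,y}
  V1234={s,v,w,y} V1235={w,y} V1245={w,y} V1345={r,w,y} V2345={w,y}
  V12345={w,y}
components per intersection:
  V1: {p,q,r,t,u,v,w,y} {s}
  V2: {p,t,u,v,w,y} {s}
  V3: {p,r,t,u,v,w,y} {s}
  V4: {r,v,w,y} {s} {x}
  V5: {r,w,y}
  V12: {p,t,u,v,w,y} {s}
  V13: {p,r,t,u,v,w,y} {s}
  V14: {r,v,w,y} {s}
  V15: {r,w,y}
  V23: {p,t,u,v,w,y} {s}
  V24: {s} {v,w,y}
  V25: {w,y}
  V34: {r,v,w,y} {s}
  V35: {r,w,y}
  V45: {r,w,y}
  V123: {p,t,u,v,w,y} {s}
  V124: {s} {v,w,y}
  V125: {w,y}
  V134: {r,v,w,y} {s}
  V135: {r,w,y}
  V145: {r,w,y}
  V234: {s} {v,w,y}
  V235: {w,y}
  V245: {w,y}
  V345: {r,w,y}
  V1234: {s} {v,w,y}
  V1235: {w,y}
  V1245: {w,y}
  V1345: {r,w,y}
  V2345: {w,y}
  V12345: {w,y}
C dims 10,16,14,6; δ0: rk 7, SNF 1^7; δ1: rk 9, SNF 1^9; δ2: rk 5, SNF 1^5
Ȟ^0 = (10 − 7) − 0 = 3, so Ȟ^0 ≅ Z^3
Ȟ^1 = (16 − 9) − 7 = 0, so Ȟ^1 ≅ 0
Ȟ^2 = (14 − 5) − 9 = 0, so Ȟ^2 ≅ 0

Ȟ^0 ≅ Z^3, Ȟ^1 ≅ 0 and Ȟ^2 ≅ 0
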